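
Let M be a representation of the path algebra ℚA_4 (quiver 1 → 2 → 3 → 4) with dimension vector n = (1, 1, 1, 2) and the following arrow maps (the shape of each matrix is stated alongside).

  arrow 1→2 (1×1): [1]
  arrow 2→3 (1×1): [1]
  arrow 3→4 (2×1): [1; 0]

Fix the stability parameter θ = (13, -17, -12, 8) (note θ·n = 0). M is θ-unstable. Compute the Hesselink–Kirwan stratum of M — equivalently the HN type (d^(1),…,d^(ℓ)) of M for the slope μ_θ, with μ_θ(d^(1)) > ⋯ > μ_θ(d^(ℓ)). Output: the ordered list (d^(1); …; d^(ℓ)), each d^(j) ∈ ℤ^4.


Via rank(M_{q-1}∘⋯∘M_p): M ≅ I[1,4], I[4,4].
μ_θ-semistable layers: μ^(1)=8; μ^(2)=-16/3

((0, 0, 0, 2); (1, 1, 1, 0))


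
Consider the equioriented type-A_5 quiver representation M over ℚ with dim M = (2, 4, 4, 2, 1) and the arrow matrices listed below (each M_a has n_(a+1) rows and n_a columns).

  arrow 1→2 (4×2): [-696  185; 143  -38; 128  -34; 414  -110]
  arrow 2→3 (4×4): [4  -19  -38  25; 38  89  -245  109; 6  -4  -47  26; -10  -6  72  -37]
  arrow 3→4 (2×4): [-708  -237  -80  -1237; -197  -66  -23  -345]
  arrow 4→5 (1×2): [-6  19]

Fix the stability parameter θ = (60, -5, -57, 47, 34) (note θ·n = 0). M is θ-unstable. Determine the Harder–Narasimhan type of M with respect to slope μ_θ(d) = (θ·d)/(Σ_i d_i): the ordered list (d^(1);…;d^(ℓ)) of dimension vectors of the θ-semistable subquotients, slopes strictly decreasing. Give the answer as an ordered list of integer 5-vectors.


Via rank(M_{q-1}∘⋯∘M_p): M ≅ I[1,2], I[1,5], I[2,3], I[2,4], I[3,3].
μ_θ-semistable layers: μ^(1)=47; μ^(2)=81/2; μ^(3)=55/2; μ^(4)=-2/3; μ^(5)=-31; μ^(6)=-57

((0, 0, 0, 1, 0); (0, 0, 0, 1, 1); (1, 1, 0, 0, 0); (1, 1, 1, 0, 0); (0, 2, 2, 0, 0); (0, 0, 1, 0, 0))


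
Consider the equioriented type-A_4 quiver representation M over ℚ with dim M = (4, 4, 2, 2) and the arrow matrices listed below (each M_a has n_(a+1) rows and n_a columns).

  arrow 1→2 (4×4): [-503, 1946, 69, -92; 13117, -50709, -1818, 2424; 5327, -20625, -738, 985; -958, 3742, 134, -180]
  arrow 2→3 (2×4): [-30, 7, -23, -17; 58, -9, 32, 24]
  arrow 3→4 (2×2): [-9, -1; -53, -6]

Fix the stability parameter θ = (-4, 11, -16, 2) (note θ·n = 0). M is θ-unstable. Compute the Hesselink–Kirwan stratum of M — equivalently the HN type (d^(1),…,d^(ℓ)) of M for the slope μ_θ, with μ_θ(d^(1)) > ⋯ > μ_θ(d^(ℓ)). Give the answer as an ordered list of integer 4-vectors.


Interval decomposition of M: I[1,2]^2, I[1,4]^2.
HN type (ℓ=4): μ^(1)=11; μ^(2)=2; μ^(3)=-5/2; μ^(4)=-4

((0, 2, 0, 0); (0, 0, 0, 2); (0, 2, 2, 0); (4, 0, 0, 0))


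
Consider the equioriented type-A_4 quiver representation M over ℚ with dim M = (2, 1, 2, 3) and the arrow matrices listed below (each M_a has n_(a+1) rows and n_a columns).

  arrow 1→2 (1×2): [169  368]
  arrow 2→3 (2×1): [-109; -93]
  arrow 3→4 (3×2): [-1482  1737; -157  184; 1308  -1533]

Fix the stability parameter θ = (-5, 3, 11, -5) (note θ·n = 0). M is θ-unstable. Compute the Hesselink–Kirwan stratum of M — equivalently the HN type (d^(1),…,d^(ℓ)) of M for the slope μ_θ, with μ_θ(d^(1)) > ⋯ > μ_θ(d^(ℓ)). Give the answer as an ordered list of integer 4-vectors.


Barcode: M ≅ I[1,1], I[1,4], I[3,4], I[4,4]. HN layers by μ_θ (2 steps, strictly decreasing):
  μ^(1)=3; μ^(2)=-5

((0, 1, 2, 2); (2, 0, 0, 1))


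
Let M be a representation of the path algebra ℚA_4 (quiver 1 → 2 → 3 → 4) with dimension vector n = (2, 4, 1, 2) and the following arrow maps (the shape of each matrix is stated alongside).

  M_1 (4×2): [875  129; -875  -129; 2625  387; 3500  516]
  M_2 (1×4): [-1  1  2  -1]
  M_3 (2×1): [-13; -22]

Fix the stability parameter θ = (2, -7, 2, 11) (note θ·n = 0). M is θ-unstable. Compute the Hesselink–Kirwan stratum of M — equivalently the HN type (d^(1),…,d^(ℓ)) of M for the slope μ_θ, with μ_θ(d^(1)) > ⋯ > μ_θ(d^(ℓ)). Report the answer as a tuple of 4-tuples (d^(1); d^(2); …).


Barcode: M ≅ I[1,1], I[1,2], I[2,2]^2, I[2,4], I[4,4]. HN layers by μ_θ (4 steps, strictly decreasing):
  μ^(1)=11; μ^(2)=2; μ^(3)=-5/2; μ^(4)=-7

((0, 0, 0, 2); (1, 0, 1, 0); (1, 1, 0, 0); (0, 3, 0, 0))


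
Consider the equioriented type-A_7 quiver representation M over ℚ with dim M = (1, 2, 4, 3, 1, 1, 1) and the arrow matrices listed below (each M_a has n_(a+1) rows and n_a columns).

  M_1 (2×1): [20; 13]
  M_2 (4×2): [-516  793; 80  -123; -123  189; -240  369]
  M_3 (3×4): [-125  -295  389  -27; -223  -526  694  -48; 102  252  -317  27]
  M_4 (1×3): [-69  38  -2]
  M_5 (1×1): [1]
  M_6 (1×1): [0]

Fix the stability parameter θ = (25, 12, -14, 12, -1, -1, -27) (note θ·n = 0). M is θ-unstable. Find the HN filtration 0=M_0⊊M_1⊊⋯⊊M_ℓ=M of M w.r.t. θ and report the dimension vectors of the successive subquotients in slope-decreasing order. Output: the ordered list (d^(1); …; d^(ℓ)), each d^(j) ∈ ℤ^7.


Via rank(M_{q-1}∘⋯∘M_p): M ≅ I[1,6], I[2,4], I[3,3], I[3,4], I[7,7].
μ_θ-semistable layers: μ^(1)=12; μ^(2)=11/2; μ^(3)=-1; μ^(4)=-14; μ^(5)=-27

((0, 0, 0, 2, 0, 0, 0); (1, 1, 1, 1, 1, 1, 0); (0, 1, 1, 0, 0, 0, 0); (0, 0, 2, 0, 0, 0, 0); (0, 0, 0, 0, 0, 0, 1))


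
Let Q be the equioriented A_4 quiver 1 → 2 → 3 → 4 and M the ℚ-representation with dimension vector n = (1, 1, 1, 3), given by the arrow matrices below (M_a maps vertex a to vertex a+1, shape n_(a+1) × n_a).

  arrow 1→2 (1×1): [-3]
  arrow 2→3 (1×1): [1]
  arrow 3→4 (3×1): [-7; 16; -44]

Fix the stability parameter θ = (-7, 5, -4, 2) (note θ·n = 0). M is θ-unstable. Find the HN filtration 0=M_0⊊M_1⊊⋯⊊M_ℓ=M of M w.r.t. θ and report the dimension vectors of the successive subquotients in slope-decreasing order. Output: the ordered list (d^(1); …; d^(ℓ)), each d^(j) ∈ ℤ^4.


Interval decomposition of M: I[1,4], I[4,4]^2.
HN type (ℓ=3): μ^(1)=2; μ^(2)=1/2; μ^(3)=-7

((0, 0, 0, 3); (0, 1, 1, 0); (1, 0, 0, 0))


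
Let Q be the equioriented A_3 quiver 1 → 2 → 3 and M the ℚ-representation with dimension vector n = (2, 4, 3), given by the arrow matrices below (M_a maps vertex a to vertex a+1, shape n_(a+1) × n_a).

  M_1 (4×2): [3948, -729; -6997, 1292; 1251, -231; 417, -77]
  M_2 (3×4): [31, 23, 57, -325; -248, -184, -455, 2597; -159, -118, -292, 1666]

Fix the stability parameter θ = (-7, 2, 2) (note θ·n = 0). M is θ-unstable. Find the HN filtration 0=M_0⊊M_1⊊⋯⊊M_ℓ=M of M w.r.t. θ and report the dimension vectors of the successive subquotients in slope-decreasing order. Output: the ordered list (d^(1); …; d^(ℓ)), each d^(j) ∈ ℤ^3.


Via rank(M_{q-1}∘⋯∘M_p): M ≅ I[1,3]^2, I[2,2], I[2,3].
μ_θ-semistable layers: μ^(1)=2; μ^(2)=-7

((0, 4, 3); (2, 0, 0))


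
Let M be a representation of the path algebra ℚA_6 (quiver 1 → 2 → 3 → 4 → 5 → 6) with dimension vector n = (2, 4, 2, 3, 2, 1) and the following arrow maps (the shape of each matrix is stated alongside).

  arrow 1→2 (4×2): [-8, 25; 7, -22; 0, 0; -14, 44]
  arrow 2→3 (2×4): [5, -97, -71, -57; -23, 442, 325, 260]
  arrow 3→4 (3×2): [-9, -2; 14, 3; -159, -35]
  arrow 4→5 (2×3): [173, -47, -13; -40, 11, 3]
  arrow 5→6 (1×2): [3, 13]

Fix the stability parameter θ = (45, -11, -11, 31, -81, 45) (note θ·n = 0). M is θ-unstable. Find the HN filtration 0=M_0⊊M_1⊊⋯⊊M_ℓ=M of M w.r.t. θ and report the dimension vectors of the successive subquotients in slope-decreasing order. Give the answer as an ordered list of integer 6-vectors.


Barcode: M ≅ I[1,4], I[1,6], I[2,2]^2, I[4,5]. HN layers by μ_θ (6 steps, strictly decreasing):
  μ^(1)=45; μ^(2)=31; μ^(3)=23/3; μ^(4)=-27/5; μ^(5)=-11; μ^(6)=-25

((0, 0, 0, 0, 0, 1); (0, 0, 0, 1, 0, 0); (1, 1, 1, 0, 0, 0); (1, 1, 1, 1, 1, 0); (0, 2, 0, 0, 0, 0); (0, 0, 0, 1, 1, 0))


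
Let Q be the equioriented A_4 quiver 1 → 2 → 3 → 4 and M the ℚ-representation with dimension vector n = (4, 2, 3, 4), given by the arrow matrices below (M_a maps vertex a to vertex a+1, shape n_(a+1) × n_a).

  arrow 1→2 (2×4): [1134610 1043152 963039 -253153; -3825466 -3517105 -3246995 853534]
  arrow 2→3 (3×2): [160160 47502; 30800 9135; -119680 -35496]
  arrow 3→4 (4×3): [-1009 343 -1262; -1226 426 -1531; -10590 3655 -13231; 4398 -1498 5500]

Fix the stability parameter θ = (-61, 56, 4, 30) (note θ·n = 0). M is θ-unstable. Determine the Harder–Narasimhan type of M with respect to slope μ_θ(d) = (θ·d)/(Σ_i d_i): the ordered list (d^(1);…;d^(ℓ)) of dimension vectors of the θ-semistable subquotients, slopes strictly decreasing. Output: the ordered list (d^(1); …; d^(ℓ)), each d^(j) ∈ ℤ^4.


Interval decomposition of M: I[1,1]^2, I[1,2], I[1,4], I[3,4]^2, I[4,4].
HN type (ℓ=4): μ^(1)=56; μ^(2)=30; μ^(3)=4; μ^(4)=-61

((0, 1, 0, 0); (0, 1, 1, 4); (0, 0, 2, 0); (4, 0, 0, 0))


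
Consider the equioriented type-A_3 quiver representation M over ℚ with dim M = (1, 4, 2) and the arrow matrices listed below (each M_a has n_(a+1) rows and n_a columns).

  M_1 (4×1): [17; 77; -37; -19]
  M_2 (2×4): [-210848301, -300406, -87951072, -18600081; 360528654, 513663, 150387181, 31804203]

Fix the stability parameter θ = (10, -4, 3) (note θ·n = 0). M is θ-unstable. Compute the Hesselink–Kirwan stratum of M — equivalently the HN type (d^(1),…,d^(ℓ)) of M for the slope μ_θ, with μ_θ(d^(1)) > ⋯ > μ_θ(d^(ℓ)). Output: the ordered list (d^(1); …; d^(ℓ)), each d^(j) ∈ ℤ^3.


Interval decomposition of M: I[1,3], I[2,2]^2, I[2,3].
HN type (ℓ=2): μ^(1)=3; μ^(2)=-4

((1, 1, 2); (0, 3, 0))


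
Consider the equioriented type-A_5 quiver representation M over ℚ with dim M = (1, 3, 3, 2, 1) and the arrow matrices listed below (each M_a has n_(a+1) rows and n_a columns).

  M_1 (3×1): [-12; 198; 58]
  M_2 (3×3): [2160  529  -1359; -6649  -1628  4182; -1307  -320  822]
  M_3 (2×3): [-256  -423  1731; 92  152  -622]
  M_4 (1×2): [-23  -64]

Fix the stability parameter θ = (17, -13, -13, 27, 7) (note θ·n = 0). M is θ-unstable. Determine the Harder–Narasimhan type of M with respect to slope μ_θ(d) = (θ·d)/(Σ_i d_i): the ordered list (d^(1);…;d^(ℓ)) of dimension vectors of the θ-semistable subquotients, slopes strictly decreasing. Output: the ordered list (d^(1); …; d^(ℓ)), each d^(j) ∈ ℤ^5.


Via rank(M_{q-1}∘⋯∘M_p): M ≅ I[1,2], I[2,3], I[2,5], I[3,4].
μ_θ-semistable layers: μ^(1)=27; μ^(2)=17; μ^(3)=2; μ^(4)=-13

((0, 0, 0, 1, 0); (0, 0, 0, 1, 1); (1, 1, 0, 0, 0); (0, 2, 3, 0, 0))


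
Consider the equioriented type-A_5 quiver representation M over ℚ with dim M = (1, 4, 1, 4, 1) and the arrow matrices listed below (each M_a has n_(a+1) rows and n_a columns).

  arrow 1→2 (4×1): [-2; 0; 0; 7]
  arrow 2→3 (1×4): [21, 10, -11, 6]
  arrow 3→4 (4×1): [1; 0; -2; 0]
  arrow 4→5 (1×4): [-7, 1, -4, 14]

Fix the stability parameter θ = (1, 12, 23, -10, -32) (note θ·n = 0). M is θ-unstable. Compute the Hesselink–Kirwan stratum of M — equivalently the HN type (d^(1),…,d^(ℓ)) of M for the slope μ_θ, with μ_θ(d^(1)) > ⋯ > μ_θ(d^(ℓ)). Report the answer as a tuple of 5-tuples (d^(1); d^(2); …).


Via rank(M_{q-1}∘⋯∘M_p): M ≅ I[1,2], I[2,2]^2, I[2,5], I[4,4]^3.
μ_θ-semistable layers: μ^(1)=12; μ^(2)=1; μ^(3)=-7/4; μ^(4)=-10

((0, 3, 0, 0, 0); (1, 0, 0, 0, 0); (0, 1, 1, 1, 1); (0, 0, 0, 3, 0))


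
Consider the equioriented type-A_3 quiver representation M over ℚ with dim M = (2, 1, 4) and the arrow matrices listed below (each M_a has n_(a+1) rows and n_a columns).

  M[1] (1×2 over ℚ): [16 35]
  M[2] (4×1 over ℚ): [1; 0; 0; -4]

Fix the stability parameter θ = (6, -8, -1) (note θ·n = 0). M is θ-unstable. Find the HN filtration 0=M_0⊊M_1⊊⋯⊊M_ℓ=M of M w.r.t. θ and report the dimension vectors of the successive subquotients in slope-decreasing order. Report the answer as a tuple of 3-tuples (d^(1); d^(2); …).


Interval decomposition of M: I[1,1], I[1,3], I[3,3]^3.
HN type (ℓ=2): μ^(1)=6; μ^(2)=-1

((1, 0, 0); (1, 1, 4))


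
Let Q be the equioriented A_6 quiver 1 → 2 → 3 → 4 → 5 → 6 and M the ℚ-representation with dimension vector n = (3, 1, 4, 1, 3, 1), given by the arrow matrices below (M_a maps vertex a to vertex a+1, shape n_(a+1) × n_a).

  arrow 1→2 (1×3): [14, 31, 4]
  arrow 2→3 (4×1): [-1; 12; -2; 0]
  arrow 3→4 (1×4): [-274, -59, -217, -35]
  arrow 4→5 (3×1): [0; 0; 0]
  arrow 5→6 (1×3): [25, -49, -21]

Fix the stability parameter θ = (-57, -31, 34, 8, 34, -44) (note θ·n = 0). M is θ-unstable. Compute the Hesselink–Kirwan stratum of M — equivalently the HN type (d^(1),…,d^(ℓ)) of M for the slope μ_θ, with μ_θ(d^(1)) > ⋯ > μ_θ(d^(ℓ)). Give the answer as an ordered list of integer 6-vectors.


Via rank(M_{q-1}∘⋯∘M_p): M ≅ I[1,1]^2, I[1,3], I[3,3]^2, I[3,4], I[5,5]^2, I[5,6].
μ_θ-semistable layers: μ^(1)=34; μ^(2)=21; μ^(3)=-5; μ^(4)=-31; μ^(5)=-57

((0, 0, 3, 0, 2, 0); (0, 0, 1, 1, 0, 0); (0, 0, 0, 0, 1, 1); (0, 1, 0, 0, 0, 0); (3, 0, 0, 0, 0, 0))


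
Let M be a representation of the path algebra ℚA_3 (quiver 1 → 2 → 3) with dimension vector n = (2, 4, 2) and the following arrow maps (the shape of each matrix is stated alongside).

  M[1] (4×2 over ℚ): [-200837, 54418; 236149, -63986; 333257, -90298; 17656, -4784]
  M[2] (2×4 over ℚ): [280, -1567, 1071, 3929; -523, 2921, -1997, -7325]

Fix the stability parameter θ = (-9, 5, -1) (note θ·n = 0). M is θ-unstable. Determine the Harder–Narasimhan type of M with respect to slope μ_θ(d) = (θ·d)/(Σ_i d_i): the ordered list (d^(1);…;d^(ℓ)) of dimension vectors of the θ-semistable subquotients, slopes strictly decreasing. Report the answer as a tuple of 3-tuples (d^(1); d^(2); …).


Barcode: M ≅ I[1,1], I[1,3], I[2,2]^2, I[2,3]. HN layers by μ_θ (3 steps, strictly decreasing):
  μ^(1)=5; μ^(2)=2; μ^(3)=-9

((0, 2, 0); (0, 2, 2); (2, 0, 0))


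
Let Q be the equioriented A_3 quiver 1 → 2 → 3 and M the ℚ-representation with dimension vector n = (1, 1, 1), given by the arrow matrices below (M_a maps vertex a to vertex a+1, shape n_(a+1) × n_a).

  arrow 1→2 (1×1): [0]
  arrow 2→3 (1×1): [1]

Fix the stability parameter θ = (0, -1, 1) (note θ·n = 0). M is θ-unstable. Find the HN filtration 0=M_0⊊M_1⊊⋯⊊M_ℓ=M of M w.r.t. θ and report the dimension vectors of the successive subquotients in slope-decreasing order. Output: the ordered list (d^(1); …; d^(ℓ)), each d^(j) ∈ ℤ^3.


Barcode: M ≅ I[1,1], I[2,3]. HN layers by μ_θ (3 steps, strictly decreasing):
  μ^(1)=1; μ^(2)=0; μ^(3)=-1

((0, 0, 1); (1, 0, 0); (0, 1, 0))


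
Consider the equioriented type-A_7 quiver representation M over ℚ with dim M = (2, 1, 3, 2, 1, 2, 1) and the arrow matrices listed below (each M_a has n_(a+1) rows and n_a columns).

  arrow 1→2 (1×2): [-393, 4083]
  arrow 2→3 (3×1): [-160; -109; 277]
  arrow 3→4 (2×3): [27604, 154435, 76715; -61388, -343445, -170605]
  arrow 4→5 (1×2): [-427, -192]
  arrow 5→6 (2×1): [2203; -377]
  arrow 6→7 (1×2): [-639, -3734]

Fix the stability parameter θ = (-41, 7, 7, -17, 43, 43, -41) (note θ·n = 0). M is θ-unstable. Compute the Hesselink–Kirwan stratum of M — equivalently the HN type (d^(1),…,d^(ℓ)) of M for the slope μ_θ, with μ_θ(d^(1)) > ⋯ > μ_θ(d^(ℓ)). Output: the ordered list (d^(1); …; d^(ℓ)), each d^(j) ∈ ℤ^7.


Interval decomposition of M: I[1,1], I[1,3], I[3,3], I[3,7], I[4,4], I[6,6].
HN type (ℓ=6): μ^(1)=43; μ^(2)=15; μ^(3)=7; μ^(4)=-5; μ^(5)=-17; μ^(6)=-41

((0, 0, 0, 0, 0, 1, 0); (0, 0, 0, 0, 1, 1, 1); (0, 1, 2, 0, 0, 0, 0); (0, 0, 1, 1, 0, 0, 0); (0, 0, 0, 1, 0, 0, 0); (2, 0, 0, 0, 0, 0, 0))


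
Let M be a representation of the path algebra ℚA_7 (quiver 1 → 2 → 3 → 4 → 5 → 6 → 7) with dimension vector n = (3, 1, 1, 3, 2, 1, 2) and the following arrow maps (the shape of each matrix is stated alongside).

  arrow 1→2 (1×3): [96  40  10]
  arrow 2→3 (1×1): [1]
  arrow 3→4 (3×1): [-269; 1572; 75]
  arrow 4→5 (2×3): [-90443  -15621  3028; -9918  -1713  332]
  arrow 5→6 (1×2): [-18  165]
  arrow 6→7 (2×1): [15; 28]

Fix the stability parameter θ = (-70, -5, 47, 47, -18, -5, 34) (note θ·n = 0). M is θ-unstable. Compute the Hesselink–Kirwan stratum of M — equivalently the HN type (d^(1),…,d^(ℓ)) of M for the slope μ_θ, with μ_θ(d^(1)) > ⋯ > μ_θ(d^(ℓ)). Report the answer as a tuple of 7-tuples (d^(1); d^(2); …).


Interval decomposition of M: I[1,1]^2, I[1,5], I[4,4], I[4,7], I[7,7].
HN type (ℓ=6): μ^(1)=47; μ^(2)=34; μ^(3)=76/3; μ^(4)=8; μ^(5)=-5; μ^(6)=-70

((0, 0, 0, 1, 0, 0, 0); (0, 0, 0, 0, 0, 0, 2); (0, 0, 1, 1, 1, 0, 0); (0, 0, 0, 1, 1, 1, 0); (0, 1, 0, 0, 0, 0, 0); (3, 0, 0, 0, 0, 0, 0))


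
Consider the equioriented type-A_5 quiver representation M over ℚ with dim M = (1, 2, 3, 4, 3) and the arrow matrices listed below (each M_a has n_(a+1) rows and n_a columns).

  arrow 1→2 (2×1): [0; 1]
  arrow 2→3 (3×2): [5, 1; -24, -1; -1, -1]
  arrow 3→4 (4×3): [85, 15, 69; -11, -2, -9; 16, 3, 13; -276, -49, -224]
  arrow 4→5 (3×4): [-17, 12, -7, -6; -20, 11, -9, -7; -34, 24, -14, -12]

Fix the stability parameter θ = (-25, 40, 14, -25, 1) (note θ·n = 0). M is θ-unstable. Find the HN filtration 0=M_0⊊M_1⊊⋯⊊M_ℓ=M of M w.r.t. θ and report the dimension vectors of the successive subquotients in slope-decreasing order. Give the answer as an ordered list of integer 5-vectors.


Barcode: M ≅ I[1,5], I[2,4], I[3,4], I[4,5], I[5,5]. HN layers by μ_θ (5 steps, strictly decreasing):
  μ^(1)=29/3; μ^(2)=15/2; μ^(3)=1; μ^(4)=-11/2; μ^(5)=-25

((0, 1, 1, 1, 0); (0, 1, 1, 1, 1); (0, 0, 0, 0, 2); (0, 0, 1, 1, 0); (1, 0, 0, 1, 0))


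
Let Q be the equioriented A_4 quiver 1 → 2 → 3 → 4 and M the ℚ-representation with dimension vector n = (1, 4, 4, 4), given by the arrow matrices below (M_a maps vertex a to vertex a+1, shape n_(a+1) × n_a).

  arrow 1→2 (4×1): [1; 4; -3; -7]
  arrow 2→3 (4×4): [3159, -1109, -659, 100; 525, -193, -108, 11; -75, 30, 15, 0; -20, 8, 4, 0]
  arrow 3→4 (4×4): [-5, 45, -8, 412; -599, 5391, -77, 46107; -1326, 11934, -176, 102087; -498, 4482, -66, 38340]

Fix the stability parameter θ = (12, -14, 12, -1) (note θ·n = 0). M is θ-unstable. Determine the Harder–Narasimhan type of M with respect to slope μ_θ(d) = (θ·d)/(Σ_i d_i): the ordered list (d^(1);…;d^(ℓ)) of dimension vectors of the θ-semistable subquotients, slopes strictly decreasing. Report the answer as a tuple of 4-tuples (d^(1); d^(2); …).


Via rank(M_{q-1}∘⋯∘M_p): M ≅ I[1,2], I[2,3], I[2,4]^2, I[3,4], I[4,4].
μ_θ-semistable layers: μ^(1)=12; μ^(2)=11/2; μ^(3)=-1; μ^(4)=-14

((0, 0, 1, 0); (0, 0, 3, 3); (1, 1, 0, 1); (0, 3, 0, 0))


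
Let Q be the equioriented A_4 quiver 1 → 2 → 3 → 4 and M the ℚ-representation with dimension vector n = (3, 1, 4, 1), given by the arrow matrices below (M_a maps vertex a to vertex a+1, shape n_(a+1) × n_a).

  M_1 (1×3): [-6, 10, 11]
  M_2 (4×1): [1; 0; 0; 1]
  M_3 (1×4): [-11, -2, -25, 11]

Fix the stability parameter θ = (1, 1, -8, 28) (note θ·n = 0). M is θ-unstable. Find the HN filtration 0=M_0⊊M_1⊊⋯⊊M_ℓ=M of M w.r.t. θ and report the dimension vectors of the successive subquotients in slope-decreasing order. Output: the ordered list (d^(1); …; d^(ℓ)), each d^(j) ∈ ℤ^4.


Barcode: M ≅ I[1,1]^2, I[1,3], I[3,3]^2, I[3,4]. HN layers by μ_θ (4 steps, strictly decreasing):
  μ^(1)=28; μ^(2)=1; μ^(3)=-2; μ^(4)=-8

((0, 0, 0, 1); (2, 0, 0, 0); (1, 1, 1, 0); (0, 0, 3, 0))


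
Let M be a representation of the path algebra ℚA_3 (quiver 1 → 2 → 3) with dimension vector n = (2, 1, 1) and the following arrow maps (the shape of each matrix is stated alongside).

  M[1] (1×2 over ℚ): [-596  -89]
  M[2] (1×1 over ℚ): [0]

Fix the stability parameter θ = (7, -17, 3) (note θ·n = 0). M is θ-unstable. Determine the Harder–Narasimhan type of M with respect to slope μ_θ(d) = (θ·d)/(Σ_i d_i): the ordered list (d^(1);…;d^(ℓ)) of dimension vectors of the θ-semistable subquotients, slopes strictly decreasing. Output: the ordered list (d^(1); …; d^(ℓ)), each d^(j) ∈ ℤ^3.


Barcode: M ≅ I[1,1], I[1,2], I[3,3]. HN layers by μ_θ (3 steps, strictly decreasing):
  μ^(1)=7; μ^(2)=3; μ^(3)=-5

((1, 0, 0); (0, 0, 1); (1, 1, 0))


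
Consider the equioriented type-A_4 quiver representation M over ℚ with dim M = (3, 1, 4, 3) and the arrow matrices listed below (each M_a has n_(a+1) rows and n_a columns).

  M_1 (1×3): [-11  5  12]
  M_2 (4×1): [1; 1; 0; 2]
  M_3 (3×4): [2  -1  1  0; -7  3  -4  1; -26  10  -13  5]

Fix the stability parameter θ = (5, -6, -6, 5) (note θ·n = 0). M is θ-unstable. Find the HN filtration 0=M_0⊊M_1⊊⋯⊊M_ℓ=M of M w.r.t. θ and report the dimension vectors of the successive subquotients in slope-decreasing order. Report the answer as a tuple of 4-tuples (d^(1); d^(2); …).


Via rank(M_{q-1}∘⋯∘M_p): M ≅ I[1,1]^2, I[1,4], I[3,3], I[3,4]^2.
μ_θ-semistable layers: μ^(1)=5; μ^(2)=-7/3; μ^(3)=-6

((2, 0, 0, 3); (1, 1, 1, 0); (0, 0, 3, 0))


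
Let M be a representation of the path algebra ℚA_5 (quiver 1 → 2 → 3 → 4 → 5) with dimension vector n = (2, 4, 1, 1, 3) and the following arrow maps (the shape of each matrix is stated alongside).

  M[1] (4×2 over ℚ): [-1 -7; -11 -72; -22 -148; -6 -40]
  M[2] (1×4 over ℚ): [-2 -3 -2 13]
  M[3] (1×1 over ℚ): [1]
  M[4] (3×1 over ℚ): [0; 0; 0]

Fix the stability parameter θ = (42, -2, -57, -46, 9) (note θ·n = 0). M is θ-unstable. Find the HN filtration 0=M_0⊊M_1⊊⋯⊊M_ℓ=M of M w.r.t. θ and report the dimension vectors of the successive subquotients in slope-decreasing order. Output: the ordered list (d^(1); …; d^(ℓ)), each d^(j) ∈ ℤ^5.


Barcode: M ≅ I[1,2], I[1,4], I[2,2]^2, I[5,5]^3. HN layers by μ_θ (4 steps, strictly decreasing):
  μ^(1)=20; μ^(2)=9; μ^(3)=-2; μ^(4)=-63/4

((1, 1, 0, 0, 0); (0, 0, 0, 0, 3); (0, 2, 0, 0, 0); (1, 1, 1, 1, 0))


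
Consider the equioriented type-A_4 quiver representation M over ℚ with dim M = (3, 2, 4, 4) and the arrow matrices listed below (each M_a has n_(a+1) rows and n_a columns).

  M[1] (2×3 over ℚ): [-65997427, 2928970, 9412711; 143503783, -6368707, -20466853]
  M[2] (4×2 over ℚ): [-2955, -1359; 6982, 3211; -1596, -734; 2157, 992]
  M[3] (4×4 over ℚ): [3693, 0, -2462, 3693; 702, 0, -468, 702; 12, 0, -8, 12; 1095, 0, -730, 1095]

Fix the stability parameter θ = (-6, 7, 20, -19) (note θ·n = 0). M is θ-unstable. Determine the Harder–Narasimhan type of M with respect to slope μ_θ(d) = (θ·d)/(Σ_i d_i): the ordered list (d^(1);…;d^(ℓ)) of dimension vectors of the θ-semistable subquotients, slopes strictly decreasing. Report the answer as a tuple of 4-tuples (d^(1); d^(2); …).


Via rank(M_{q-1}∘⋯∘M_p): M ≅ I[1,1], I[1,3], I[1,4], I[3,3]^2, I[4,4]^3.
μ_θ-semistable layers: μ^(1)=20; μ^(2)=7; μ^(3)=8/3; μ^(4)=-6; μ^(5)=-19

((0, 0, 3, 0); (0, 1, 0, 0); (0, 1, 1, 1); (3, 0, 0, 0); (0, 0, 0, 3))


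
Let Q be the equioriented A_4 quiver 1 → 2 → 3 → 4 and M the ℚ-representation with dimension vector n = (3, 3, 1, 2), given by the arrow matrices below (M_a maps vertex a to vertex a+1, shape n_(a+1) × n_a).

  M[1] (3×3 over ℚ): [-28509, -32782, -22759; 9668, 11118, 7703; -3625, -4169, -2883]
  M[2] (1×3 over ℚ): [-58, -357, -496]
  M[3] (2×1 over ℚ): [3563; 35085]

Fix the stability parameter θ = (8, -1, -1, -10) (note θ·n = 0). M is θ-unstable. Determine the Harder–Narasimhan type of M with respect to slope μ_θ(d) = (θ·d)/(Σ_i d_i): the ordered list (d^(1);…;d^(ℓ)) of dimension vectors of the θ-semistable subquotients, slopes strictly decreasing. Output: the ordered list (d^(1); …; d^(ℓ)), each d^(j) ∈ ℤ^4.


Via rank(M_{q-1}∘⋯∘M_p): M ≅ I[1,2]^2, I[1,4], I[4,4].
μ_θ-semistable layers: μ^(1)=7/2; μ^(2)=-1; μ^(3)=-10

((2, 2, 0, 0); (1, 1, 1, 1); (0, 0, 0, 1))


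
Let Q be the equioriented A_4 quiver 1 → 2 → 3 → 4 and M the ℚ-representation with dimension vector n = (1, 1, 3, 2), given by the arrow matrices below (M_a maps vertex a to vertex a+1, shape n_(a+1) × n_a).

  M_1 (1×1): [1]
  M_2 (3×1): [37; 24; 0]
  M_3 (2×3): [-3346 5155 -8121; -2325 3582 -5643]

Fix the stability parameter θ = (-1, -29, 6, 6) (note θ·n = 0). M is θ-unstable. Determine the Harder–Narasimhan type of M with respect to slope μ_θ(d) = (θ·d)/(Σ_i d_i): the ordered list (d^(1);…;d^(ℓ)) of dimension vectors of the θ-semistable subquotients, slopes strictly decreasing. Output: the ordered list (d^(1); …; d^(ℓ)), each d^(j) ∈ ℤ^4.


Interval decomposition of M: I[1,4], I[3,3], I[3,4].
HN type (ℓ=2): μ^(1)=6; μ^(2)=-15

((0, 0, 3, 2); (1, 1, 0, 0))


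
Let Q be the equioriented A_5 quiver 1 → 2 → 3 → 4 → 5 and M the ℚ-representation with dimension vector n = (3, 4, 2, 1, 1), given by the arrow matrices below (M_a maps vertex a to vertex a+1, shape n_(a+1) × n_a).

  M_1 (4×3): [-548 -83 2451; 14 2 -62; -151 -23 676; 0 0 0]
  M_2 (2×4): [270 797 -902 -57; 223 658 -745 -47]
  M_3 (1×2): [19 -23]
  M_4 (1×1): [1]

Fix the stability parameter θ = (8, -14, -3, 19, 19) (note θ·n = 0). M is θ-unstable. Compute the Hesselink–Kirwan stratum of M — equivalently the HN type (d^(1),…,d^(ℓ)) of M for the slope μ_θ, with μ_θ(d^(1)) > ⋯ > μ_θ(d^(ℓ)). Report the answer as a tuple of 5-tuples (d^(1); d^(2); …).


Barcode: M ≅ I[1,2], I[1,3], I[1,5], I[2,2]. HN layers by μ_θ (3 steps, strictly decreasing):
  μ^(1)=19; μ^(2)=-3; μ^(3)=-14

((0, 0, 0, 1, 1); (3, 3, 2, 0, 0); (0, 1, 0, 0, 0))


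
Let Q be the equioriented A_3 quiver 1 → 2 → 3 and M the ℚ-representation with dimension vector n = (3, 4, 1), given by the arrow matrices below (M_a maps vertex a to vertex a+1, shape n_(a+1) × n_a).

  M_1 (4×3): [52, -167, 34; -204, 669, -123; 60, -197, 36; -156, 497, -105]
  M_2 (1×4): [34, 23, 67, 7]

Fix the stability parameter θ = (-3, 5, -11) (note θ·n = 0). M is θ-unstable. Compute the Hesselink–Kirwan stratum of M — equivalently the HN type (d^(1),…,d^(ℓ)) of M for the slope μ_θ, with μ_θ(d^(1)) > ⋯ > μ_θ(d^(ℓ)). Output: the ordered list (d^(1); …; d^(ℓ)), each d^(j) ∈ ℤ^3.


Via rank(M_{q-1}∘⋯∘M_p): M ≅ I[1,1], I[1,2], I[1,3], I[2,2]^2.
μ_θ-semistable layers: μ^(1)=5; μ^(2)=-3

((0, 3, 0); (3, 1, 1))


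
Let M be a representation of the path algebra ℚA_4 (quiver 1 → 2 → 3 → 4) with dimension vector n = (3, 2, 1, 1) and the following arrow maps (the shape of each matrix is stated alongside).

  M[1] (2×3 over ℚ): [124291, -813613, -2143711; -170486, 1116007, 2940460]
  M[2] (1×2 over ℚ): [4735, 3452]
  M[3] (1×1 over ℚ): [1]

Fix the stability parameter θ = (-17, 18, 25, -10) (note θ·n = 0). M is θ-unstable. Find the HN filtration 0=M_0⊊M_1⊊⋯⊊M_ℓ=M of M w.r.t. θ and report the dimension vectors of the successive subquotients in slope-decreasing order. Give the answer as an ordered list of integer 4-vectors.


Interval decomposition of M: I[1,1], I[1,2], I[1,4].
HN type (ℓ=3): μ^(1)=18; μ^(2)=11; μ^(3)=-17

((0, 1, 0, 0); (0, 1, 1, 1); (3, 0, 0, 0))


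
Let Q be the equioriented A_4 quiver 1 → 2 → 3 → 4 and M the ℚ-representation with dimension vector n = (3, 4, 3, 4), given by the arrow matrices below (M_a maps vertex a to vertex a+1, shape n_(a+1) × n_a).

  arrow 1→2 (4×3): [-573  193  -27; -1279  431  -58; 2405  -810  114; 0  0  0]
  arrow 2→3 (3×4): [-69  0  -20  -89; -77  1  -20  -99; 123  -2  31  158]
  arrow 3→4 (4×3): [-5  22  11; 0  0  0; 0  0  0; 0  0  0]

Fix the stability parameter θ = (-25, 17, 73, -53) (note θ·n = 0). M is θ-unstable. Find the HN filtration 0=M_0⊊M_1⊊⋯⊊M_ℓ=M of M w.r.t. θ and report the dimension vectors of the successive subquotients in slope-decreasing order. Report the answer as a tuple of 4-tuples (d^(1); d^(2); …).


Barcode: M ≅ I[1,3]^2, I[1,4], I[2,2], I[4,4]^3. HN layers by μ_θ (5 steps, strictly decreasing):
  μ^(1)=73; μ^(2)=17; μ^(3)=37/3; μ^(4)=-25; μ^(5)=-53

((0, 0, 2, 0); (0, 3, 0, 0); (0, 1, 1, 1); (3, 0, 0, 0); (0, 0, 0, 3))


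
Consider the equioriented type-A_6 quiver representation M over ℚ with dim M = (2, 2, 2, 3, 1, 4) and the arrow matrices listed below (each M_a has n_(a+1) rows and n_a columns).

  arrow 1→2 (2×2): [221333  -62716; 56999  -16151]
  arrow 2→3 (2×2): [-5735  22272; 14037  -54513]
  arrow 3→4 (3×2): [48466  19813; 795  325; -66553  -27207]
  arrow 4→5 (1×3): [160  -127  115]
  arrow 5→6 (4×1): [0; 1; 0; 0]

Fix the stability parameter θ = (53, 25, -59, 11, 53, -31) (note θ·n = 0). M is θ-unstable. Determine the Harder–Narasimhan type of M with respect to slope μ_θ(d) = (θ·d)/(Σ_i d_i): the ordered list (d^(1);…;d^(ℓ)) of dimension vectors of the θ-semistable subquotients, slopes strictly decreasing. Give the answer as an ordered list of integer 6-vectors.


Interval decomposition of M: I[1,4]^2, I[4,6], I[6,6]^3.
HN type (ℓ=3): μ^(1)=11; μ^(2)=19/3; μ^(3)=-31

((0, 0, 0, 3, 1, 1); (2, 2, 2, 0, 0, 0); (0, 0, 0, 0, 0, 3))


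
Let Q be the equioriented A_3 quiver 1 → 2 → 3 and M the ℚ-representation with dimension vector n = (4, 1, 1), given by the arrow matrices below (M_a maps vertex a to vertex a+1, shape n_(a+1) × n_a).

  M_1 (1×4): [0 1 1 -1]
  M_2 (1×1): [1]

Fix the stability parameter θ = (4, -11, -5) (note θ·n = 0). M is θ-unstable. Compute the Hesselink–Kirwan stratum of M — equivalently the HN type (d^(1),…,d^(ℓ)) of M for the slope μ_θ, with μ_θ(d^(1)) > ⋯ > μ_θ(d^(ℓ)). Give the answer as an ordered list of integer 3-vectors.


Interval decomposition of M: I[1,1]^3, I[1,3].
HN type (ℓ=2): μ^(1)=4; μ^(2)=-4

((3, 0, 0); (1, 1, 1))


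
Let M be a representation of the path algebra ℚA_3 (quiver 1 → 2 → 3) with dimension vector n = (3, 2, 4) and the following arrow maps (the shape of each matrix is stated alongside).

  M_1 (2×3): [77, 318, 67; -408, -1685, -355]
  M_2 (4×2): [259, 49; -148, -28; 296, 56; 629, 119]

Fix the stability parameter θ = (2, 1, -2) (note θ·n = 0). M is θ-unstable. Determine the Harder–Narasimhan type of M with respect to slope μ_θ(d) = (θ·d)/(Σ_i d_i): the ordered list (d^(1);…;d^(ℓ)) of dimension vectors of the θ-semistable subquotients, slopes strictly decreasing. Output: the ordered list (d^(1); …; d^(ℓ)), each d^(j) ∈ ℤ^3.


Interval decomposition of M: I[1,1], I[1,2], I[1,3], I[3,3]^3.
HN type (ℓ=4): μ^(1)=2; μ^(2)=3/2; μ^(3)=1/3; μ^(4)=-2

((1, 0, 0); (1, 1, 0); (1, 1, 1); (0, 0, 3))


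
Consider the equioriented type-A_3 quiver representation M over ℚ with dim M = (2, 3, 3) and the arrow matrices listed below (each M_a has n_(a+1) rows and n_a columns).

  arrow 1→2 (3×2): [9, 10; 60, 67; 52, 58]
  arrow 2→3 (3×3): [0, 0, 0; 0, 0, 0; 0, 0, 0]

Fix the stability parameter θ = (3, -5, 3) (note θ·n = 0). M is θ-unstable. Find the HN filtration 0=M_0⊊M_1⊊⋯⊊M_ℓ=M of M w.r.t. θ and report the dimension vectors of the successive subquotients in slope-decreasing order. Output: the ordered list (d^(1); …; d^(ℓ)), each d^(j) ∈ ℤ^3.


Via rank(M_{q-1}∘⋯∘M_p): M ≅ I[1,2]^2, I[2,2], I[3,3]^3.
μ_θ-semistable layers: μ^(1)=3; μ^(2)=-1; μ^(3)=-5

((0, 0, 3); (2, 2, 0); (0, 1, 0))


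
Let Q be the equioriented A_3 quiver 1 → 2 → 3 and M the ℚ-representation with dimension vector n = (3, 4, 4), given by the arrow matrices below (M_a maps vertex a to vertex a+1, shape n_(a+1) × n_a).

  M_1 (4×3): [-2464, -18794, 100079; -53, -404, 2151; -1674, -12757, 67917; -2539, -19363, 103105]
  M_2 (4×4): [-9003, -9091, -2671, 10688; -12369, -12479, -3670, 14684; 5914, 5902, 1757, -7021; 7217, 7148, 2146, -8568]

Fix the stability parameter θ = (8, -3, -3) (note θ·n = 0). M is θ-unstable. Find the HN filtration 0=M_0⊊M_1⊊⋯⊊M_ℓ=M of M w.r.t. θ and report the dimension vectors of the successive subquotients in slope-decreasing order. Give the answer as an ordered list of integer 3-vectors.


Interval decomposition of M: I[1,3]^3, I[2,3].
HN type (ℓ=2): μ^(1)=2/3; μ^(2)=-3

((3, 3, 3); (0, 1, 1))


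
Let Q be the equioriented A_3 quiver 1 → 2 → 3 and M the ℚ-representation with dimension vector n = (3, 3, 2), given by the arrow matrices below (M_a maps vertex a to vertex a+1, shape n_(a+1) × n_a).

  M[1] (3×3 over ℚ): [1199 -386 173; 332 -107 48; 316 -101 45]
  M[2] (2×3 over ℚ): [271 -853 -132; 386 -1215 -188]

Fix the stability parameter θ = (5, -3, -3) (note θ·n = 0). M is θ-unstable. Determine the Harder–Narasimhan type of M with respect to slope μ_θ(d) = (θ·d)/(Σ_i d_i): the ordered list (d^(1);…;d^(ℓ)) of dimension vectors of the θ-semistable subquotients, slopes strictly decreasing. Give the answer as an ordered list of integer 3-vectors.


Barcode: M ≅ I[1,2], I[1,3]^2. HN layers by μ_θ (2 steps, strictly decreasing):
  μ^(1)=1; μ^(2)=-1/3

((1, 1, 0); (2, 2, 2))


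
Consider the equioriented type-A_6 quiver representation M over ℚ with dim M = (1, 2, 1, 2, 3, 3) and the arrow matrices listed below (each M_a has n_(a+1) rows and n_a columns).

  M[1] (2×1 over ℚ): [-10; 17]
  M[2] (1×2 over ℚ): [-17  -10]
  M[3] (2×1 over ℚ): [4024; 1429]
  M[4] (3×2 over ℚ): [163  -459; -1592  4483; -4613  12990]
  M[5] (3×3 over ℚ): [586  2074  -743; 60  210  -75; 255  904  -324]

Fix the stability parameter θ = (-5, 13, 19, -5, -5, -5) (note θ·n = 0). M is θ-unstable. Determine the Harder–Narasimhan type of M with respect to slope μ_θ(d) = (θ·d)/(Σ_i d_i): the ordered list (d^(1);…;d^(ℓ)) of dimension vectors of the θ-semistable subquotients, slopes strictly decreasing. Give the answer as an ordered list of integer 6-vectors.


Barcode: M ≅ I[1,2], I[2,6], I[4,6], I[5,5], I[6,6]. HN layers by μ_θ (3 steps, strictly decreasing):
  μ^(1)=13; μ^(2)=17/5; μ^(3)=-5

((0, 1, 0, 0, 0, 0); (0, 1, 1, 1, 1, 1); (1, 0, 0, 1, 2, 2))


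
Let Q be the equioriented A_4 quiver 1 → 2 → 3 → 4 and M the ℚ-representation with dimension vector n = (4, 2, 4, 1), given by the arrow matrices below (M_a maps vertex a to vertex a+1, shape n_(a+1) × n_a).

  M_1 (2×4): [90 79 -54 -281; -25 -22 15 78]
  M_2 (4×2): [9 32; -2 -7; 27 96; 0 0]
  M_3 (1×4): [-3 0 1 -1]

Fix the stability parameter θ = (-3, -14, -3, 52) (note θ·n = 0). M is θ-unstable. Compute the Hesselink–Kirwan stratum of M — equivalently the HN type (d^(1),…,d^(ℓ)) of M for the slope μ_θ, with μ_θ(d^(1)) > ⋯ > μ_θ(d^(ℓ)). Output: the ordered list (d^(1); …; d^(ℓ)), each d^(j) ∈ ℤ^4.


Interval decomposition of M: I[1,1]^2, I[1,3]^2, I[3,3], I[3,4].
HN type (ℓ=3): μ^(1)=52; μ^(2)=-3; μ^(3)=-17/2

((0, 0, 0, 1); (2, 0, 4, 0); (2, 2, 0, 0))


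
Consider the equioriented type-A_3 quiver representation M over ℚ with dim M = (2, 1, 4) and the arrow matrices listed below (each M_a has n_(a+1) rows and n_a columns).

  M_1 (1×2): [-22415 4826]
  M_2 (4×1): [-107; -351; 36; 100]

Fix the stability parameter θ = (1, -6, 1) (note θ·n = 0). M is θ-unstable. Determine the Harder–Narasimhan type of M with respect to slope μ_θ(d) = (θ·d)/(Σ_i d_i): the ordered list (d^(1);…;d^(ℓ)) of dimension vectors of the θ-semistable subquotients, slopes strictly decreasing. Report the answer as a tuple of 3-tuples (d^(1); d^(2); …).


Interval decomposition of M: I[1,1], I[1,3], I[3,3]^3.
HN type (ℓ=2): μ^(1)=1; μ^(2)=-5/2

((1, 0, 4); (1, 1, 0))


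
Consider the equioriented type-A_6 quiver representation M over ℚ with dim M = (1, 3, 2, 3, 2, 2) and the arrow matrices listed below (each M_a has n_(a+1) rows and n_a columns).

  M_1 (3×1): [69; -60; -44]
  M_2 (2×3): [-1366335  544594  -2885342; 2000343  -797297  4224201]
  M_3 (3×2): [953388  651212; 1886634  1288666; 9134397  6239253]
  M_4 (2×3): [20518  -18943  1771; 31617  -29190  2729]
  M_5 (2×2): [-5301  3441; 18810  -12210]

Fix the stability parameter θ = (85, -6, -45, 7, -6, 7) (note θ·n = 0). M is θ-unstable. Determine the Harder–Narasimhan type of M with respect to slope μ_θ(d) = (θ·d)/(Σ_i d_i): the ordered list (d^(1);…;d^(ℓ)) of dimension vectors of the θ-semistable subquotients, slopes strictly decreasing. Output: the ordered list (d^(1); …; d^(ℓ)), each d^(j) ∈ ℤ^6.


Interval decomposition of M: I[1,3], I[2,2], I[2,5], I[4,4], I[4,6], I[6,6].
HN type (ℓ=5): μ^(1)=34/3; μ^(2)=7; μ^(3)=1/2; μ^(4)=-6; μ^(5)=-51/2

((1, 1, 1, 0, 0, 0); (0, 0, 0, 1, 0, 2); (0, 0, 0, 2, 2, 0); (0, 1, 0, 0, 0, 0); (0, 1, 1, 0, 0, 0))


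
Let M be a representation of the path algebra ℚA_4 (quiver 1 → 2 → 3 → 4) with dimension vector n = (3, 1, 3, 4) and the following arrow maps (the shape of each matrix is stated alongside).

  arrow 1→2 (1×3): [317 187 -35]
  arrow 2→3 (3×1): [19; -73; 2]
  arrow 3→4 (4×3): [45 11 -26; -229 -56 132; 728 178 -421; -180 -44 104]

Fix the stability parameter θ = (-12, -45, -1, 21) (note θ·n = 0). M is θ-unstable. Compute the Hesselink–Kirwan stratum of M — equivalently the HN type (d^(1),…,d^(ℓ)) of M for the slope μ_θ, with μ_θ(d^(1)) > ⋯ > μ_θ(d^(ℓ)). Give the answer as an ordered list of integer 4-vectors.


Barcode: M ≅ I[1,1]^2, I[1,4], I[3,4]^2, I[4,4]. HN layers by μ_θ (4 steps, strictly decreasing):
  μ^(1)=21; μ^(2)=-1; μ^(3)=-12; μ^(4)=-57/2

((0, 0, 0, 4); (0, 0, 3, 0); (2, 0, 0, 0); (1, 1, 0, 0))


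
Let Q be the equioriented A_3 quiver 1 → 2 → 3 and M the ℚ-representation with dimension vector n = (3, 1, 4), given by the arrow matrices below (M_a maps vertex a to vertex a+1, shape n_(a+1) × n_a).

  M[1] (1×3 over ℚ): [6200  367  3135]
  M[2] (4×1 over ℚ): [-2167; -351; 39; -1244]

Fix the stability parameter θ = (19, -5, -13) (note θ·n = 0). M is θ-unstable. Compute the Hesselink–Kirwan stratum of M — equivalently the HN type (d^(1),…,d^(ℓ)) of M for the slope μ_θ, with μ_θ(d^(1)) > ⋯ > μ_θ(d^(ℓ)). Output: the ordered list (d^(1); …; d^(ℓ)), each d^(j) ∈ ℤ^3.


Interval decomposition of M: I[1,1]^2, I[1,3], I[3,3]^3.
HN type (ℓ=3): μ^(1)=19; μ^(2)=1/3; μ^(3)=-13

((2, 0, 0); (1, 1, 1); (0, 0, 3))


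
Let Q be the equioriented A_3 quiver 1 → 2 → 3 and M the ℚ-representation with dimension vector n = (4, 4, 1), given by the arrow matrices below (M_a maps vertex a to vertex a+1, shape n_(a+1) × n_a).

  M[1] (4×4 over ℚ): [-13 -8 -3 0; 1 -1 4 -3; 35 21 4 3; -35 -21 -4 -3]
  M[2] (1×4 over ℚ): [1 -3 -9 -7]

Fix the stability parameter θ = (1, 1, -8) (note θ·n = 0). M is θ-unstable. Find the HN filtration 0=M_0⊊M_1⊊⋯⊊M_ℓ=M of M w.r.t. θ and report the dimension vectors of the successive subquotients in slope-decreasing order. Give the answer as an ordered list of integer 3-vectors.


Barcode: M ≅ I[1,1], I[1,2]^2, I[1,3], I[2,2]. HN layers by μ_θ (2 steps, strictly decreasing):
  μ^(1)=1; μ^(2)=-2

((3, 3, 0); (1, 1, 1))


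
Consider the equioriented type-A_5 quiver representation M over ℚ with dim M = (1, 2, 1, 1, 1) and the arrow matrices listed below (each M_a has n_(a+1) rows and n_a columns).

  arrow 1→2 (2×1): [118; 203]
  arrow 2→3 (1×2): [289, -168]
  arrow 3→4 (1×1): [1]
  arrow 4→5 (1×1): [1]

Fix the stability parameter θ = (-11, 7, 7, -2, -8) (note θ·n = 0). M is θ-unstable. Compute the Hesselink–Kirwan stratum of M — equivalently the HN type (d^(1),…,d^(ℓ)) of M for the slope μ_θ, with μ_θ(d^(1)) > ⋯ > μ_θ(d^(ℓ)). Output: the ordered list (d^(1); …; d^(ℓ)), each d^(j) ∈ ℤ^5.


Barcode: M ≅ I[1,5], I[2,2]. HN layers by μ_θ (3 steps, strictly decreasing):
  μ^(1)=7; μ^(2)=1; μ^(3)=-11

((0, 1, 0, 0, 0); (0, 1, 1, 1, 1); (1, 0, 0, 0, 0))


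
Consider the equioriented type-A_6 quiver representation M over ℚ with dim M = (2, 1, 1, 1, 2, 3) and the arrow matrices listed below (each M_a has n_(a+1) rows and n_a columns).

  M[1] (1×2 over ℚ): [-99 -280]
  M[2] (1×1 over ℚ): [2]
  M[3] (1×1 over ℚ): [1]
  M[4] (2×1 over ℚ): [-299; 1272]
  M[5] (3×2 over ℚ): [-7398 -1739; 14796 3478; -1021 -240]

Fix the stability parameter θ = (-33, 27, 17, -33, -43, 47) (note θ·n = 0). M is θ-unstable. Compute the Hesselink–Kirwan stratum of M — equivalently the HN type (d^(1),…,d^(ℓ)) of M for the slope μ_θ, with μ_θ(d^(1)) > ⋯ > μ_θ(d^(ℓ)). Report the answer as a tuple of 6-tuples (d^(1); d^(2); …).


Via rank(M_{q-1}∘⋯∘M_p): M ≅ I[1,1], I[1,6], I[5,6], I[6,6].
μ_θ-semistable layers: μ^(1)=47; μ^(2)=-8; μ^(3)=-33; μ^(4)=-43

((0, 0, 0, 0, 0, 3); (0, 1, 1, 1, 1, 0); (2, 0, 0, 0, 0, 0); (0, 0, 0, 0, 1, 0))
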